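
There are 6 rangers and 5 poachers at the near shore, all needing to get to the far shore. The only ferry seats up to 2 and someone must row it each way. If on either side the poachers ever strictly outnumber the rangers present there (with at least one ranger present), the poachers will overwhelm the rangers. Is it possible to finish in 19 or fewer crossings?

Yes

Yes — this plan uses 19 crossings (≤ 19):
1. 2 poachers → the far shore.  (the near shore: 6R 3P; the far shore: 0R 2P)
2. 1 poacher ← the near shore.  (the near shore: 6R 4P; the far shore: 0R 1P)
3. 2 poachers → the far shore.  (the near shore: 6R 2P; the far shore: 0R 3P)
4. 1 poacher ← the near shore.  (the near shore: 6R 3P; the far shore: 0R 2P)
5. 2 rangers → the far shore.  (the near shore: 4R 3P; the far shore: 2R 2P)
6. 1 poacher ← the near shore.  (the near shore: 4R 4P; the far shore: 2R 1P)
7. 1 ranger and 1 poacher → the far shore.  (the near shore: 3R 3P; the far shore: 3R 2P)
8. 1 ranger ← the near shore.  (the near shore: 4R 3P; the far shore: 2R 2P)
9. 1 ranger and 1 poacher → the far shore.  (the near shore: 3R 2P; the far shore: 3R 3P)
10. 1 poacher ← the near shore.  (the near shore: 3R 3P; the far shore: 3R 2P)
11. 1 ranger and 1 poacher → the far shore.  (the near shore: 2R 2P; the far shore: 4R 3P)
12. 1 ranger ← the near shore.  (the near shore: 3R 2P; the far shore: 3R 3P)
13. 1 ranger and 1 poacher → the far shore.  (the near shore: 2R 1P; the far shore: 4R 4P)
14. 1 poacher ← the near shore.  (the near shore: 2R 2P; the far shore: 4R 3P)
15. 1 ranger and 1 poacher → the far shore.  (the near shore: 1R 1P; the far shore: 5R 4P)
16. 1 ranger ← the near shore.  (the near shore: 2R 1P; the far shore: 4R 4P)
17. 1 ranger and 1 poacher → the far shore.  (the near shore: 1R 0P; the far shore: 5R 5P)
18. 1 poacher ← the near shore.  (the near shore: 1R 1P; the far shore: 5R 4P)
19. 1 ranger and 1 poacher → the far shore.  (the near shore: 0R 0P; the far shore: 6R 5P)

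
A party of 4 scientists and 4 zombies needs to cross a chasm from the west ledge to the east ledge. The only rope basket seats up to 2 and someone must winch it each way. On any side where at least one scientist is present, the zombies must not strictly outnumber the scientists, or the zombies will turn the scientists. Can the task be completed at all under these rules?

Following every safe sequence of crossings from the start, the most of the 8 that can be at the east ledge as the rope basket arrives there on crossings 1, 3, 5 is 2, 3, 4 respectively; the best ever achieved is 4 of 8.
From crossing 7 on, no configuration arises that was not already reachable earlier: only 11 distinct safe configurations (who is on which side, and where the rope basket is) can ever be reached, none of them has everyone across, and every continuation just revisits them. They are: 0 scientists + 0 zombies across (rope basket back at the start); 0 scientists + 1 zombie across (rope basket there); 0 scientists + 1 zombie across (rope basket back at the start); 0 scientists + 2 zombies across (rope basket there); 0 scientists + 2 zombies across (rope basket back at the start); 0 scientists + 3 zombies across (rope basket there); 0 scientists + 3 zombies across (rope basket back at the start); 0 scientists + 4 zombies across (rope basket there); 1 scientist + 1 zombie across (rope basket there); 1 scientist + 1 zombie across (rope basket back at the start); 2 scientists + 2 zombies across (rope basket there). So no valid plan exists.

No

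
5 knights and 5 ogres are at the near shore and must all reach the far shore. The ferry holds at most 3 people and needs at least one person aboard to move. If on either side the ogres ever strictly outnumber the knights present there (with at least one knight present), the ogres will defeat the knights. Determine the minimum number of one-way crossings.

Counting alone: each trip to the far shore takes at most 3 across and each return brings at least 1 back, so after t trips out (and t−1 returns) at most 3t − (t−1) of the 10 are across; that first reaches 10 at t = 5, so at least 9 crossings are needed.
The safety rule pushes this higher. Following every safe sequence of crossings, the most of the 10 that can be at the far shore as the ferry arrives there on crossing 9 is 9 — never all 10.
So no plan with fewer than 11 crossings exists, and this one achieves 11:
1. 2 ogres → the far shore.  (the near shore: 5K 3O; the far shore: 0K 2O)
2. 1 ogre ← the near shore.  (the near shore: 5K 4O; the far shore: 0K 1O)
3. 3 ogres → the far shore.  (the near shore: 5K 1O; the far shore: 0K 4O)
4. 1 ogre ← the near shore.  (the near shore: 5K 2O; the far shore: 0K 3O)
5. 3 knights → the far shore.  (the near shore: 2K 2O; the far shore: 3K 3O)
6. 1 knight and 1 ogre ← the near shore.  (the near shore: 3K 3O; the far shore: 2K 2O)
7. 3 knights → the far shore.  (the near shore: 0K 3O; the far shore: 5K 2O)
8. 1 ogre ← the near shore.  (the near shore: 0K 4O; the far shore: 5K 1O)
9. 2 ogres → the far shore.  (the near shore: 0K 2O; the far shore: 5K 3O)
10. 1 ogre ← the near shore.  (the near shore: 0K 3O; the far shore: 5K 2O)
11. 3 ogres → the far shore.  (the near shore: 0K 0O; the far shore: 5K 5O)

11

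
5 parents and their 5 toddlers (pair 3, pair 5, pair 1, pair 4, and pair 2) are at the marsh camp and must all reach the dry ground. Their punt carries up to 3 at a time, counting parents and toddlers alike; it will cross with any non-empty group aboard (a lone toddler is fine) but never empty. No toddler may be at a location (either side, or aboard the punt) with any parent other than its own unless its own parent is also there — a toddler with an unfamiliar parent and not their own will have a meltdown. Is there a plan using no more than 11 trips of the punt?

Yes

Yes — this plan uses 11 crossings (≤ 11):
1. parent 3 and toddler 3 cross → the dry ground.
2. parent 3 crosses ← the marsh camp.
3. toddler 1, toddler 4, and toddler 5 cross → the dry ground.
4. toddler 3 crosses ← the marsh camp.
5. parent 1, parent 4, and parent 5 cross → the dry ground.
6. parent 5 and toddler 5 cross ← the marsh camp.
7. parent 2, parent 3, and parent 5 cross → the dry ground.
8. toddler 1 crosses ← the marsh camp.
9. toddler 3 and toddler 5 cross → the dry ground.
10. toddler 3 crosses ← the marsh camp.
11. toddler 1, toddler 2, and toddler 3 cross → the dry ground.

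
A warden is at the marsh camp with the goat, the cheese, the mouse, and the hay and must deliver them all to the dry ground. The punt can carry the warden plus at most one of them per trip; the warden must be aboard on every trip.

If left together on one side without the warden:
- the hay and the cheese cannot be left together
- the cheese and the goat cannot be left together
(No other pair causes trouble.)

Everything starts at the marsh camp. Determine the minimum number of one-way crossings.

Counting alone: the warden can take at most 1 across per trip to the dry ground, so moving all 4 needs at least 4 loaded trips out, with a return between consecutive ones — at least 7 crossings.
The safety rule pushes this higher. Following every safe sequence of crossings, the most of the 4 that can be at the dry ground as the punt arrives there on crossing 7 is 3 — never all 4.
So no plan with fewer than 9 crossings exists, and this one achieves 9:
1. Warden goes to the dry ground with the cheese.  [the marsh camp: the goat, the hay, the mouse | the dry ground: the cheese]
2. Warden goes back to the marsh camp alone.  [the marsh camp: the goat, the hay, the mouse | the dry ground: the cheese]
3. Warden goes to the dry ground with the goat.  [the marsh camp: the hay, the mouse | the dry ground: the cheese, the goat]
4. Warden goes back to the marsh camp with the cheese.  [the marsh camp: the cheese, the hay, the mouse | the dry ground: the goat]
5. Warden goes to the dry ground with the hay.  [the marsh camp: the cheese, the mouse | the dry ground: the goat, the hay]
6. Warden goes back to the marsh camp alone.  [the marsh camp: the cheese, the mouse | the dry ground: the goat, the hay]
7. Warden goes to the dry ground with the mouse.  [the marsh camp: the cheese | the dry ground: the goat, the hay, the mouse]
8. Warden goes back to the marsh camp alone.  [the marsh camp: the cheese | the dry ground: the goat, the hay, the mouse]
9. Warden goes to the dry ground with the cheese.  [the marsh camp: — | the dry ground: the cheese, the goat, the hay, the mouse]

9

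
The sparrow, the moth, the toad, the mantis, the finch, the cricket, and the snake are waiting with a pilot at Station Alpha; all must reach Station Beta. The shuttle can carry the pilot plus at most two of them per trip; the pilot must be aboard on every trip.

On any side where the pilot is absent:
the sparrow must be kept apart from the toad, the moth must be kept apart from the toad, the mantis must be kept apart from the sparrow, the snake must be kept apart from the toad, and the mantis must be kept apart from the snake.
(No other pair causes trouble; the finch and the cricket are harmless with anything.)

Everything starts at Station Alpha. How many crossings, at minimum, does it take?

9

Counting alone: the pilot can take at most 2 across per trip to Station Beta, so moving all 7 needs at least 4 loaded trips out, with a return between consecutive ones — at least 7 crossings.
The safety rule pushes this higher. Following every safe sequence of crossings, the most of the 7 that can be at Station Beta as the shuttle arrives there on crossing 7 is 6 — never all 7.
So no plan with fewer than 9 crossings exists, and this one achieves 9:
1. Pilot goes to Station Beta with the mantis and the toad.
2. Pilot goes back to Station Alpha alone.
3. Pilot goes to Station Beta with the sparrow.
4. Pilot goes back to Station Alpha with the mantis and the toad.
5. Pilot goes to Station Beta with the moth and the snake.
6. Pilot goes back to Station Alpha alone.
7. Pilot goes to Station Beta with the cricket and the finch.
8. Pilot goes back to Station Alpha alone.
9. Pilot goes to Station Beta with the mantis and the toad.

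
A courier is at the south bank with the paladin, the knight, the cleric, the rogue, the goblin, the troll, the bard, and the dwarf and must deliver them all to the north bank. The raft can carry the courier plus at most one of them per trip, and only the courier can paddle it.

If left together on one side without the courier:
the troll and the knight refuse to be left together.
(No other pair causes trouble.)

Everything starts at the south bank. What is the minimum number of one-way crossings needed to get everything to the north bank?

Counting alone: the courier can take at most 1 across per trip to the north bank, so moving all 8 needs at least 8 loaded trips out, with a return between consecutive ones — at least 15 crossings.
The plan below uses exactly 15 crossings, so it is optimal:
1. Courier goes to the north bank with the knight.
2. Courier goes back to the south bank alone.
3. Courier goes to the north bank with the paladin.
4. Courier goes back to the south bank alone.
5. Courier goes to the north bank with the cleric.
6. Courier goes back to the south bank alone.
7. Courier goes to the north bank with the rogue.
8. Courier goes back to the south bank alone.
9. Courier goes to the north bank with the goblin.
10. Courier goes back to the south bank alone.
11. Courier goes to the north bank with the bard.
12. Courier goes back to the south bank alone.
13. Courier goes to the north bank with the dwarf.
14. Courier goes back to the south bank alone.
15. Courier goes to the north bank with the troll.

15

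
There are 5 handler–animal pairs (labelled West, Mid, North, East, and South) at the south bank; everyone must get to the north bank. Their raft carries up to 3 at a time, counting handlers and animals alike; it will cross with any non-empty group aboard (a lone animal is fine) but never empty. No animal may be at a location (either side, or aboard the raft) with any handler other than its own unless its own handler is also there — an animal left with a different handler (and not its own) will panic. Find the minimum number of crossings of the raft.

11

Counting alone: each trip to the north bank takes at most 3 across and each return brings at least 1 back, so after t trips out (and t−1 returns) at most 3t − (t−1) of the 10 are across; that first reaches 10 at t = 5, so at least 9 crossings are needed.
The safety rule pushes this higher. Following every safe sequence of crossings, the most of the 10 that can be at the north bank as the raft arrives there on crossing 9 is 9 — never all 10.
So no plan with fewer than 11 crossings exists, and this one achieves 11:
1. animal West and handler West cross → the north bank.
2. handler West crosses ← the south bank.
3. animal East, animal Mid, and animal North cross → the north bank.
4. animal West crosses ← the south bank.
5. handler East, handler Mid, and handler North cross → the north bank.
6. animal Mid and handler Mid cross ← the south bank.
7. handler Mid, handler South, and handler West cross → the north bank.
8. animal North crosses ← the south bank.
9. animal Mid and animal West cross → the north bank.
10. animal West crosses ← the south bank.
11. animal North, animal South, and animal West cross → the north bank.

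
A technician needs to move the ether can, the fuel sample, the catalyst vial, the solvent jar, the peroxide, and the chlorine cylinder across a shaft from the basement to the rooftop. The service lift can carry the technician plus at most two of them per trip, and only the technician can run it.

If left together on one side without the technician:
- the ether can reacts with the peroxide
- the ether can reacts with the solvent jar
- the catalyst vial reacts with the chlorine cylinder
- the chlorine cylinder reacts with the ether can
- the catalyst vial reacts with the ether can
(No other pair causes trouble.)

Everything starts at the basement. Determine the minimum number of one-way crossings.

Counting alone: the technician can take at most 2 across per trip to the rooftop, so moving all 6 needs at least 3 loaded trips out, with a return between consecutive ones — at least 5 crossings.
The safety rule pushes this higher. Following every safe sequence of crossings, the most of the 6 that can be at the rooftop as the service lift arrives there on crossings 5, 7 is 4, 5 respectively — never all 6.
So no plan with fewer than 9 crossings exists, and this one achieves 9:
1. Technician goes to the rooftop with the catalyst vial and the ether can.  [the basement: the chlorine cylinder, the fuel sample, the peroxide, the solvent jar | the rooftop: the catalyst vial, the ether can]
2. Technician goes back to the basement with the ether can.  [the basement: the chlorine cylinder, the ether can, the fuel sample, the peroxide, the solvent jar | the rooftop: the catalyst vial]
3. Technician goes to the rooftop with the ether can and the fuel sample.  [the basement: the chlorine cylinder, the peroxide, the solvent jar | the rooftop: the catalyst vial, the ether can, the fuel sample]
4. Technician goes back to the basement with the ether can.  [the basement: the chlorine cylinder, the ether can, the peroxide, the solvent jar | the rooftop: the catalyst vial, the fuel sample]
5. Technician goes to the rooftop with the ether can and the solvent jar.  [the basement: the chlorine cylinder, the peroxide | the rooftop: the catalyst vial, the ether can, the fuel sample, the solvent jar]
6. Technician goes back to the basement with the ether can.  [the basement: the chlorine cylinder, the ether can, the peroxide | the rooftop: the catalyst vial, the fuel sample, the solvent jar]
7. Technician goes to the rooftop with the ether can and the peroxide.  [the basement: the chlorine cylinder | the rooftop: the catalyst vial, the ether can, the fuel sample, the peroxide, the solvent jar]
8. Technician goes back to the basement with the ether can.  [the basement: the chlorine cylinder, the ether can | the rooftop: the catalyst vial, the fuel sample, the peroxide, the solvent jar]
9. Technician goes to the rooftop with the chlorine cylinder and the ether can.  [the basement: — | the rooftop: the catalyst vial, the chlorine cylinder, the ether can, the fuel sample, the peroxide, the solvent jar]

9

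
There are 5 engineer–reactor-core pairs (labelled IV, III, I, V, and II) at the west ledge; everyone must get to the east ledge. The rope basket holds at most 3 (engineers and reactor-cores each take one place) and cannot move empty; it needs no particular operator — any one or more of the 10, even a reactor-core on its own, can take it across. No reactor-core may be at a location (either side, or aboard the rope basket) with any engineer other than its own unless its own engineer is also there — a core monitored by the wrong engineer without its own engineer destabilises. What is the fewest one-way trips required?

Counting alone: each trip to the east ledge takes at most 3 across and each return brings at least 1 back, so after t trips out (and t−1 returns) at most 3t − (t−1) of the 10 are across; that first reaches 10 at t = 5, so at least 9 crossings are needed.
The safety rule pushes this higher. Following every safe sequence of crossings, the most of the 10 that can be at the east ledge as the rope basket arrives there on crossing 9 is 9 — never all 10.
So no plan with fewer than 11 crossings exists, and this one achieves 11:
1. engineer IV and reactor-core IV cross → the east ledge.
2. engineer IV crosses ← the west ledge.
3. reactor-core I, reactor-core III, and reactor-core V cross → the east ledge.
4. reactor-core IV crosses ← the west ledge.
5. engineer I, engineer III, and engineer V cross → the east ledge.
6. engineer III and reactor-core III cross ← the west ledge.
7. engineer II, engineer III, and engineer IV cross → the east ledge.
8. reactor-core I crosses ← the west ledge.
9. reactor-core III and reactor-core IV cross → the east ledge.
10. reactor-core IV crosses ← the west ledge.
11. reactor-core I, reactor-core II, and reactor-core IV cross → the east ledge.

11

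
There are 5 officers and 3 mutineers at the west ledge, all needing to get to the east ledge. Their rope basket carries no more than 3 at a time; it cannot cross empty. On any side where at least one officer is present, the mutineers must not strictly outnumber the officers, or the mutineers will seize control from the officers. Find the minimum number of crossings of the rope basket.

Counting alone: each trip to the east ledge takes at most 3 across and each return brings at least 1 back, so after t trips out (and t−1 returns) at most 3t − (t−1) of the 8 are across; that first reaches 8 at t = 4, so at least 7 crossings are needed.
The plan below uses exactly 7 crossings, so it is optimal:
1. 2 mutineers → the east ledge.  (the west ledge: 5O 1M; the east ledge: 0O 2M)
2. 1 mutineer ← the west ledge.  (the west ledge: 5O 2M; the east ledge: 0O 1M)
3. 2 officers and 1 mutineer → the east ledge.  (the west ledge: 3O 1M; the east ledge: 2O 2M)
4. 1 mutineer ← the west ledge.  (the west ledge: 3O 2M; the east ledge: 2O 1M)
5. 1 officer and 2 mutineers → the east ledge.  (the west ledge: 2O 0M; the east ledge: 3O 3M)
6. 1 mutineer ← the west ledge.  (the west ledge: 2O 1M; the east ledge: 3O 2M)
7. 2 officers and 1 mutineer → the east ledge.  (the west ledge: 0O 0M; the east ledge: 5O 3M)

7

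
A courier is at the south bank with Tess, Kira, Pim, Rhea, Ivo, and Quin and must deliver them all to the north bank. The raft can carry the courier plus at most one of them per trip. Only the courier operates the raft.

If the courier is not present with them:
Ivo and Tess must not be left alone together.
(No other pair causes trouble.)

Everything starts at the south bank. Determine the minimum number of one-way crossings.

11

Counting alone: the courier can take at most 1 across per trip to the north bank, so moving all 6 needs at least 6 loaded trips out, with a return between consecutive ones — at least 11 crossings.
The plan below uses exactly 11 crossings, so it is optimal:
1. Courier goes to the north bank with Tess.
2. Courier goes back to the south bank alone.
3. Courier goes to the north bank with Kira.
4. Courier goes back to the south bank alone.
5. Courier goes to the north bank with Pim.
6. Courier goes back to the south bank alone.
7. Courier goes to the north bank with Rhea.
8. Courier goes back to the south bank alone.
9. Courier goes to the north bank with Quin.
10. Courier goes back to the south bank alone.
11. Courier goes to the north bank with Ivo.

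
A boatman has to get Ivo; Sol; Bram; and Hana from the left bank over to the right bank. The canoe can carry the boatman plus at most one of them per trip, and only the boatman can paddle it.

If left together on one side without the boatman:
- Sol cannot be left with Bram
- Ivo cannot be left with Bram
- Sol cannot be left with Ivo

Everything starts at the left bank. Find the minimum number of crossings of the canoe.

Whatever the first load, the items left behind include a forbidden pair without the boatman. No opening move is safe, so no plan exists.

impossible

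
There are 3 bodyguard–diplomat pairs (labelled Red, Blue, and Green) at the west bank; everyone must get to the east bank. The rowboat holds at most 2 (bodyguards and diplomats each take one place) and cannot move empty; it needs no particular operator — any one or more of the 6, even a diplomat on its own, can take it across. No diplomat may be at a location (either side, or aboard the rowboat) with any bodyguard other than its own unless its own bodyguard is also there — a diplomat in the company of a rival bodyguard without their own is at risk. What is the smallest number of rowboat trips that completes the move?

Counting alone: each trip to the east bank takes at most 2 across and each return brings at least 1 back, so after t trips out (and t−1 returns) at most 2t − (t−1) of the 6 are across; that first reaches 6 at t = 5, so at least 9 crossings are needed.
The safety rule pushes this higher. Following every safe sequence of crossings, the most of the 6 that can be at the east bank as the rowboat arrives there on crossing 9 is 5 — never all 6.
So no plan with fewer than 11 crossings exists, and this one achieves 11:
1. bodyguard Red and diplomat Red cross → the east bank.
2. bodyguard Red crosses ← the west bank.
3. diplomat Blue and diplomat Green cross → the east bank.
4. diplomat Red crosses ← the west bank.
5. bodyguard Blue and bodyguard Green cross → the east bank.
6. bodyguard Blue and diplomat Blue cross ← the west bank.
7. bodyguard Blue and bodyguard Red cross → the east bank.
8. diplomat Green crosses ← the west bank.
9. diplomat Blue and diplomat Red cross → the east bank.
10. bodyguard Green crosses ← the west bank.
11. bodyguard Green and diplomat Green cross → the east bank.

11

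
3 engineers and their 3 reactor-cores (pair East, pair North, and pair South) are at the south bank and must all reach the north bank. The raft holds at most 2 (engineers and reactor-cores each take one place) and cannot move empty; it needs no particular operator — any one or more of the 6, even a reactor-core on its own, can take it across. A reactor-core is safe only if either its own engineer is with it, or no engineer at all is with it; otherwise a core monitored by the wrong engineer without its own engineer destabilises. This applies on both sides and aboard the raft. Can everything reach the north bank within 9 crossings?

No

Counting alone: each trip to the north bank takes at most 2 across and each return brings at least 1 back, so after t trips out (and t−1 returns) at most 2t − (t−1) of the 6 are across; that first reaches 6 at t = 5, so at least 9 crossings are needed.
The safety rule pushes this higher. Following every safe sequence of crossings, the most of the 6 that can be at the north bank as the raft arrives there on crossing 9 is 5 — never all 6.
So the move cannot be finished within 9 crossings. (The shortest complete plan takes 11:)
1. engineer East and reactor-core East cross → the north bank.
2. engineer East crosses ← the south bank.
3. reactor-core North and reactor-core South cross → the north bank.
4. reactor-core East crosses ← the south bank.
5. engineer North and engineer South cross → the north bank.
6. engineer North and reactor-core North cross ← the south bank.
7. engineer East and engineer North cross → the north bank.
8. reactor-core South crosses ← the south bank.
9. reactor-core East and reactor-core North cross → the north bank.
10. engineer South crosses ← the south bank.
11. engineer South and reactor-core South cross → the north bank.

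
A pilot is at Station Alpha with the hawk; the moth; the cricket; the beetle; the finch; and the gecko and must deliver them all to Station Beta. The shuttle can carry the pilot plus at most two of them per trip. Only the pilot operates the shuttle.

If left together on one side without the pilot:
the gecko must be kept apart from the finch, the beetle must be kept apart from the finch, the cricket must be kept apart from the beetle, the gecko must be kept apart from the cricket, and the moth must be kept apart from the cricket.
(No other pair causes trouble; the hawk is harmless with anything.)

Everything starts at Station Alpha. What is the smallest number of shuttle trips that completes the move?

Counting alone: the pilot can take at most 2 across per trip to Station Beta, so moving all 6 needs at least 3 loaded trips out, with a return between consecutive ones — at least 5 crossings.
The safety rule pushes this higher. Following every safe sequence of crossings, the most of the 6 that can be at Station Beta as the shuttle arrives there on crossing 5 is 5 — never all 6.
So no plan with fewer than 7 crossings exists, and this one achieves 7:
1. Pilot goes to Station Beta with the cricket and the finch.  [Station Alpha: the beetle, the gecko, the hawk, the moth | Station Beta: the cricket, the finch]
2. Pilot goes back to Station Alpha alone.  [Station Alpha: the beetle, the gecko, the hawk, the moth | Station Beta: the cricket, the finch]
3. Pilot goes to Station Beta with the hawk and the moth.  [Station Alpha: the beetle, the gecko | Station Beta: the cricket, the finch, the hawk, the moth]
4. Pilot goes back to Station Alpha with the cricket.  [Station Alpha: the beetle, the cricket, the gecko | Station Beta: the finch, the hawk, the moth]
5. Pilot goes to Station Beta with the beetle and the gecko.  [Station Alpha: the cricket | Station Beta: the beetle, the finch, the gecko, the hawk, the moth]
6. Pilot goes back to Station Alpha with the finch.  [Station Alpha: the cricket, the finch | Station Beta: the beetle, the gecko, the hawk, the moth]
7. Pilot goes to Station Beta with the cricket and the finch.  [Station Alpha: — | Station Beta: the beetle, the cricket, the finch, the gecko, the hawk, the moth]

7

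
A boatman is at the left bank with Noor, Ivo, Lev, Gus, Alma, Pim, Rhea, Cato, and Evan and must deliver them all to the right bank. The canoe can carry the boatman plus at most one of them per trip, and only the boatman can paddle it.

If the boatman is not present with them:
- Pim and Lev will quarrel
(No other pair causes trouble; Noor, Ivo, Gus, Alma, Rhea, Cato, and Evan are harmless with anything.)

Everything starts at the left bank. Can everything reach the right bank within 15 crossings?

No

Counting alone: the boatman can take at most 1 across per trip to the right bank, so moving all 9 needs at least 9 loaded trips out, with a return between consecutive ones — at least 17 crossings.
Since 15 < 17, 15 crossings cannot be enough. (The shortest complete plan in fact takes 17:)
1. Boatman goes to the right bank with Lev.  [the left bank: Alma, Cato, Evan, Gus, Ivo, Noor, Pim, Rhea | the right bank: Lev]
2. Boatman goes back to the left bank alone.  [the left bank: Alma, Cato, Evan, Gus, Ivo, Noor, Pim, Rhea | the right bank: Lev]
3. Boatman goes to the right bank with Noor.  [the left bank: Alma, Cato, Evan, Gus, Ivo, Pim, Rhea | the right bank: Lev, Noor]
4. Boatman goes back to the left bank alone.  [the left bank: Alma, Cato, Evan, Gus, Ivo, Pim, Rhea | the right bank: Lev, Noor]
5. Boatman goes to the right bank with Ivo.  [the left bank: Alma, Cato, Evan, Gus, Pim, Rhea | the right bank: Ivo, Lev, Noor]
6. Boatman goes back to the left bank alone.  [the left bank: Alma, Cato, Evan, Gus, Pim, Rhea | the right bank: Ivo, Lev, Noor]
7. Boatman goes to the right bank with Gus.  [the left bank: Alma, Cato, Evan, Pim, Rhea | the right bank: Gus, Ivo, Lev, Noor]
8. Boatman goes back to the left bank alone.  [the left bank: Alma, Cato, Evan, Pim, Rhea | the right bank: Gus, Ivo, Lev, Noor]
9. Boatman goes to the right bank with Alma.  [the left bank: Cato, Evan, Pim, Rhea | the right bank: Alma, Gus, Ivo, Lev, Noor]
10. Boatman goes back to the left bank alone.  [the left bank: Cato, Evan, Pim, Rhea | the right bank: Alma, Gus, Ivo, Lev, Noor]
11. Boatman goes to the right bank with Rhea.  [the left bank: Cato, Evan, Pim | the right bank: Alma, Gus, Ivo, Lev, Noor, Rhea]
12. Boatman goes back to the left bank alone.  [the left bank: Cato, Evan, Pim | the right bank: Alma, Gus, Ivo, Lev, Noor, Rhea]
13. Boatman goes to the right bank with Cato.  [the left bank: Evan, Pim | the right bank: Alma, Cato, Gus, Ivo, Lev, Noor, Rhea]
14. Boatman goes back to the left bank alone.  [the left bank: Evan, Pim | the right bank: Alma, Cato, Gus, Ivo, Lev, Noor, Rhea]
15. Boatman goes to the right bank with Evan.  [the left bank: Pim | the right bank: Alma, Cato, Evan, Gus, Ivo, Lev, Noor, Rhea]
16. Boatman goes back to the left bank alone.  [the left bank: Pim | the right bank: Alma, Cato, Evan, Gus, Ivo, Lev, Noor, Rhea]
17. Boatman goes to the right bank with Pim.  [the left bank: — | the right bank: Alma, Cato, Evan, Gus, Ivo, Lev, Noor, Pim, Rhea]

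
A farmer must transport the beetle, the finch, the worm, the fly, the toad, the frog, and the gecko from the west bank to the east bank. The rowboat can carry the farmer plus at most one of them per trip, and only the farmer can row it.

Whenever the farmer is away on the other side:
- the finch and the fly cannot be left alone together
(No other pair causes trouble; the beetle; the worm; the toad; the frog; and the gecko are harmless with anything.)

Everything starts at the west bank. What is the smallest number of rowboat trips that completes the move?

Counting alone: the farmer can take at most 1 across per trip to the east bank, so moving all 7 needs at least 7 loaded trips out, with a return between consecutive ones — at least 13 crossings.
The plan below uses exactly 13 crossings, so it is optimal:
1. Farmer goes to the east bank with the finch.  [the west bank: the beetle, the fly, the frog, the gecko, the toad, the worm | the east bank: the finch]
2. Farmer goes back to the west bank alone.  [the west bank: the beetle, the fly, the frog, the gecko, the toad, the worm | the east bank: the finch]
3. Farmer goes to the east bank with the beetle.  [the west bank: the fly, the frog, the gecko, the toad, the worm | the east bank: the beetle, the finch]
4. Farmer goes back to the west bank alone.  [the west bank: the fly, the frog, the gecko, the toad, the worm | the east bank: the beetle, the finch]
5. Farmer goes to the east bank with the worm.  [the west bank: the fly, the frog, the gecko, the toad | the east bank: the beetle, the finch, the worm]
6. Farmer goes back to the west bank alone.  [the west bank: the fly, the frog, the gecko, the toad | the east bank: the beetle, the finch, the worm]
7. Farmer goes to the east bank with the toad.  [the west bank: the fly, the frog, the gecko | the east bank: the beetle, the finch, the toad, the worm]
8. Farmer goes back to the west bank alone.  [the west bank: the fly, the frog, the gecko | the east bank: the beetle, the finch, the toad, the worm]
9. Farmer goes to the east bank with the frog.  [the west bank: the fly, the gecko | the east bank: the beetle, the finch, the frog, the toad, the worm]
10. Farmer goes back to the west bank alone.  [the west bank: the fly, the gecko | the east bank: the beetle, the finch, the frog, the toad, the worm]
11. Farmer goes to the east bank with the gecko.  [the west bank: the fly | the east bank: the beetle, the finch, the frog, the gecko, the toad, the worm]
12. Farmer goes back to the west bank alone.  [the west bank: the fly | the east bank: the beetle, the finch, the frog, the gecko, the toad, the worm]
13. Farmer goes to the east bank with the fly.  [the west bank: — | the east bank: the beetle, the finch, the fly, the frog, the gecko, the toad, the worm]

13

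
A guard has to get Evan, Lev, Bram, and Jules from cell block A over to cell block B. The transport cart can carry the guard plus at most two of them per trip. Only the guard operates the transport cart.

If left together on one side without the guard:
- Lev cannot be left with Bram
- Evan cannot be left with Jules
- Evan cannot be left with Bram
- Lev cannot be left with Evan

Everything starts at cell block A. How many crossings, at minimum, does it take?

Counting alone: the guard can take at most 2 across per trip to cell block B, so moving all 4 needs at least 2 loaded trips out, with a return between consecutive ones — at least 3 crossings.
The safety rule pushes this higher. Following every safe sequence of crossings, the most of the 4 that can be at cell block B as the transport cart arrives there on crossing 3 is 3 — never all 4.
So no plan with fewer than 5 crossings exists, and this one achieves 5:
1. Guard goes to cell block B with Evan and Lev.
2. Guard goes back to cell block A with Evan.
3. Guard goes to cell block B with Evan and Jules.
4. Guard goes back to cell block A with Evan.
5. Guard goes to cell block B with Bram and Evan.

5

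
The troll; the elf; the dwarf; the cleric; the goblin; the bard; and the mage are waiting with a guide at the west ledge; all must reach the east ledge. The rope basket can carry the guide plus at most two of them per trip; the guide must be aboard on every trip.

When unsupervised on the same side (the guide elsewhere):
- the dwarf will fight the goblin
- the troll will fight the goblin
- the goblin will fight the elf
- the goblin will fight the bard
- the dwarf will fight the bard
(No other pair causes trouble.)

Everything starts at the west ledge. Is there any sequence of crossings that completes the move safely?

Yes

1. Guide goes to the east ledge with the dwarf and the goblin.  [the west ledge: the bard, the cleric, the elf, the mage, the troll | the east ledge: the dwarf, the goblin]
2. Guide goes back to the west ledge with the dwarf.  [the west ledge: the bard, the cleric, the dwarf, the elf, the mage, the troll | the east ledge: the goblin]
3. Guide goes to the east ledge with the dwarf and the troll.  [the west ledge: the bard, the cleric, the elf, the mage | the east ledge: the dwarf, the goblin, the troll]
4. Guide goes back to the west ledge with the goblin.  [the west ledge: the bard, the cleric, the elf, the goblin, the mage | the east ledge: the dwarf, the troll]
5. Guide goes to the east ledge with the elf and the goblin.  [the west ledge: the bard, the cleric, the mage | the east ledge: the dwarf, the elf, the goblin, the troll]
6. Guide goes back to the west ledge with the goblin.  [the west ledge: the bard, the cleric, the goblin, the mage | the east ledge: the dwarf, the elf, the troll]
7. Guide goes to the east ledge with the cleric and the goblin.  [the west ledge: the bard, the mage | the east ledge: the cleric, the dwarf, the elf, the goblin, the troll]
8. Guide goes back to the west ledge with the goblin.  [the west ledge: the bard, the goblin, the mage | the east ledge: the cleric, the dwarf, the elf, the troll]
9. Guide goes to the east ledge with the goblin and the mage.  [the west ledge: the bard | the east ledge: the cleric, the dwarf, the elf, the goblin, the mage, the troll]
10. Guide goes back to the west ledge with the goblin.  [the west ledge: the bard, the goblin | the east ledge: the cleric, the dwarf, the elf, the mage, the troll]
11. Guide goes to the east ledge with the bard and the goblin.  [the west ledge: — | the east ledge: the bard, the cleric, the dwarf, the elf, the goblin, the mage, the troll]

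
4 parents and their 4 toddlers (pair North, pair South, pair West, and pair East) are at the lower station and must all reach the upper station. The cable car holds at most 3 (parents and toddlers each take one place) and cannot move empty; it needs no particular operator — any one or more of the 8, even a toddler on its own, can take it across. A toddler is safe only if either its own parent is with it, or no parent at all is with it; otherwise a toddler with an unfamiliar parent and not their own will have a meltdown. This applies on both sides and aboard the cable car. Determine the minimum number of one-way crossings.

9

Counting alone: each trip to the upper station takes at most 3 across and each return brings at least 1 back, so after t trips out (and t−1 returns) at most 3t − (t−1) of the 8 are across; that first reaches 8 at t = 4, so at least 7 crossings are needed.
The safety rule pushes this higher. Following every safe sequence of crossings, the most of the 8 that can be at the upper station as the cable car arrives there on crossing 7 is 7 — never all 8.
So no plan with fewer than 9 crossings exists, and this one achieves 9:
1. parent North and toddler North cross → the upper station.
2. parent North crosses ← the lower station.
3. parent North, parent South, and toddler South cross → the upper station.
4. parent North and toddler North cross ← the lower station.
5. parent East, parent North, and parent West cross → the upper station.
6. toddler South crosses ← the lower station.
7. toddler North and toddler South cross → the upper station.
8. toddler North crosses ← the lower station.
9. toddler East, toddler North, and toddler West cross → the upper station.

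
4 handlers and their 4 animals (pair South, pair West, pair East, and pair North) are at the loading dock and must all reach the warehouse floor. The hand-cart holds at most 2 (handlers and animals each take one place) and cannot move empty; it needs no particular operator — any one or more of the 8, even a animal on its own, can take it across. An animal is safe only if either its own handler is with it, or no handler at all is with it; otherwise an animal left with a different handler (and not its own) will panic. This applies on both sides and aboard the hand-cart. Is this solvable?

No

Following every safe sequence of crossings from the start, the most of the 8 that can be at the warehouse floor as the hand-cart arrives there on crossings 1, 3, 5 is 2, 3, 4 respectively; the best ever achieved is 4 of 8.
From crossing 7 on, no configuration arises that was not already reachable earlier: only 44 distinct safe configurations (who is on which side, and where the hand-cart is) can ever be reached, none of them has everyone across, and every continuation just revisits them. So no valid plan exists.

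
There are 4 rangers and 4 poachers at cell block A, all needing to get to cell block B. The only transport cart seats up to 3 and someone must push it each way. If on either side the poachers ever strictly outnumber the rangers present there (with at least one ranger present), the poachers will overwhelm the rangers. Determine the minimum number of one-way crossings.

Counting alone: each trip to cell block B takes at most 3 across and each return brings at least 1 back, so after t trips out (and t−1 returns) at most 3t − (t−1) of the 8 are across; that first reaches 8 at t = 4, so at least 7 crossings are needed.
The safety rule pushes this higher. Following every safe sequence of crossings, the most of the 8 that can be at cell block B as the transport cart arrives there on crossing 7 is 7 — never all 8.
So no plan with fewer than 9 crossings exists, and this one achieves 9:
1. 2 poachers → cell block B.  (cell block A: 4R 2P; cell block B: 0R 2P)
2. 1 poacher ← cell block A.  (cell block A: 4R 3P; cell block B: 0R 1P)
3. 3 poachers → cell block B.  (cell block A: 4R 0P; cell block B: 0R 4P)
4. 1 poacher ← cell block A.  (cell block A: 4R 1P; cell block B: 0R 3P)
5. 3 rangers → cell block B.  (cell block A: 1R 1P; cell block B: 3R 3P)
6. 1 ranger and 1 poacher ← cell block A.  (cell block A: 2R 2P; cell block B: 2R 2P)
7. 2 rangers → cell block B.  (cell block A: 0R 2P; cell block B: 4R 2P)
8. 1 poacher ← cell block A.  (cell block A: 0R 3P; cell block B: 4R 1P)
9. 3 poachers → cell block B.  (cell block A: 0R 0P; cell block B: 4R 4P)

9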